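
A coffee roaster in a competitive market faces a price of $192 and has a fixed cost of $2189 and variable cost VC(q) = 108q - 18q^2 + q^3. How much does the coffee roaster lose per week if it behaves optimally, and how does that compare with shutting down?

Profit = -$229 at q = 14

AVC = 108 - 18q + q^2; min AVC = $27 at q = 9. Since P = $192 ≥ min AVC, the firm produces.
MC = 108 - 36q + 3q^2. Setting P = MC and taking the root on the rising branch gives q* = 14.
TR = 192·14 = 2688. TC = 2189 + 728 = 2917. Profit = 2688 − 2917 = -$229.
Shutting down would mean losing the fixed cost of $2189, so operating at a loss of $229 is better by $1960.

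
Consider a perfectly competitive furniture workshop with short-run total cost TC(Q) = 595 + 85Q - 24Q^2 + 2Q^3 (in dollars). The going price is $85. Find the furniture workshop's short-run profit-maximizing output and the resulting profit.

AVC = 85 - 24Q + 2Q^2; min AVC = $13 at Q = 6. Since P = $85 ≥ min AVC, the firm produces.
MC = 85 - 48Q + 6Q^2. Setting P = MC and taking the root on the rising branch gives Q* = 8.
TR = 85·8 = 680. TC = 595 + 168 = 763. Profit = 680 − 763 = -$83.
Shutting down would mean losing the fixed cost of $595, so operating at a loss of $83 is better by $512.

Profit = -$83 at Q = 8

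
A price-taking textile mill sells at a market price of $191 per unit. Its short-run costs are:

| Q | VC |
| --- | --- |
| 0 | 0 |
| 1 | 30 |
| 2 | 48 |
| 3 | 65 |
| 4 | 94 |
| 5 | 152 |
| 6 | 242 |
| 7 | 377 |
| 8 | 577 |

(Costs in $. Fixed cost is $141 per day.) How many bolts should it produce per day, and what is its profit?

Q = 7; profit = $819

Tabulate TR − TC: Q=0: -141; Q=1: 20; Q=2: 193; Q=3: 367; Q=4: 529; Q=5: 662; Q=6: 763; Q=7: 819; Q=8: 810.
Profit is maximized at Q = 7. AVC there is 377/7 = $53.86 ≤ P, so producing beats shutting down (which would give -$141).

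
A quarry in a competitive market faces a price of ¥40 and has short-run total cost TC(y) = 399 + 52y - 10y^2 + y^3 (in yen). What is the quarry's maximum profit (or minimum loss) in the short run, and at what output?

Profit = -¥327 at y = 6

AVC = 52 - 10y + y^2 has its minimum ¥27 at y = 5; price ¥40 clears that bar, so the firm operates.
MC = 52 - 20y + 3y^2. Setting P = MC and taking the root on the rising branch gives y* = 6.
TR = 40·6 = 240. TC = 399 + 168 = 567. Profit = 240 − 567 = -¥327.
Shutting down would mean losing the fixed cost of ¥399, so operating at a loss of ¥327 is better by ¥72.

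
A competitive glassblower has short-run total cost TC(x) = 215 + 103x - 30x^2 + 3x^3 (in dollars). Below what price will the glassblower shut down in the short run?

$28 per unit

The firm shuts down when price falls below the minimum of average variable cost. AVC = VC/x = 103 - 30x + 3x^2.
At the minimum of AVC, MC = AVC. MC = 103 - 60x + 9x^2; setting MC = AVC gives 6x^2 - 30x = 0, so x = 5. min AVC = 28.
For P < $28 the firm produces nothing.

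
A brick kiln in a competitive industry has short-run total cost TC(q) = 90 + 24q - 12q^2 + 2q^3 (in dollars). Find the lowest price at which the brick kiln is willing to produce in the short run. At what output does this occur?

$6 per unit, at q = 3

The firm shuts down when price falls below the minimum of average variable cost. AVC = VC/q = 24 - 12q + 2q^2.
dAVC/dq = -12 + 4q = 0 gives q = 3. min AVC = 24 - 12·3 + 2·3^2 = 6.
The firm shuts down for any P below $6.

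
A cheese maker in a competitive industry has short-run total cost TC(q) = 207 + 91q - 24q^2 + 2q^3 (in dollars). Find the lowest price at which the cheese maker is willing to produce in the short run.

$19 per unit

Short-run supply begins at min AVC. From VC = 91q - 24q^2 + 2q^3, AVC = 91 - 24q + 2q^2.
At the minimum of AVC, MC = AVC. MC = 91 - 48q + 6q^2; setting MC = AVC gives 4q^2 - 24q = 0, so q = 6. min AVC = 19.
For P < $19 the firm produces nothing.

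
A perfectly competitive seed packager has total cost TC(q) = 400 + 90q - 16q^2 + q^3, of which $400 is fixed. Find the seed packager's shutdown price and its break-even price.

AVC = 90 - 16q + q^2; minimized at q = 8, giving min AVC = $26. That is the shutdown price.
ATC = 400/q + 90 - 16q + q^2. Setting dATC/dq = −400/q^2 − 16 + 2q = 0 gives q = 10 (since 2·10^3 − 16·10^2 = 400).
min ATC = 400/10 + 90 − 16·10 + 10^2 = $70. That is the break-even price.
For $26 ≤ P < $70 the firm produces at a loss; below $26 it shuts down.

Shutdown price = $26; break-even price = $70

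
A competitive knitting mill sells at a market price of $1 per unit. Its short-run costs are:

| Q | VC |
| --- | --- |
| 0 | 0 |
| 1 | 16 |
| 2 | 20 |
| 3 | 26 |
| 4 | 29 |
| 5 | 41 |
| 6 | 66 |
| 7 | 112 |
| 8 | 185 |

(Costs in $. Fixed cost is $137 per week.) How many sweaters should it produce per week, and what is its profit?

Compute π = P·Q − TC at each output: Q=0: -137; Q=1: -152; Q=2: -155; Q=3: -160; Q=4: -162; Q=5: -173; Q=6: -197; Q=7: -242; Q=8: -314.
Profit is highest at Q = 0. Equivalently, the lowest AVC in the table is 29/4 ≈ $7.25 at Q = 4, and P = $1 falls below it — price never covers variable cost, so the firm shuts down and loses only its fixed cost.

Q = 0 (shut down); profit = -$137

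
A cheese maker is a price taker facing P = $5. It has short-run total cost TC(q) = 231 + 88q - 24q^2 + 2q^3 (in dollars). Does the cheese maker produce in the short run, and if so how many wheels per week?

Shut down

Variable cost is VC = 88q - 24q^2 + 2q^3, so AVC = VC/q = 88 - 24q + 2q^2 and MC = dTC/dq = 88 - 48q + 6q^2.
AVC hits its minimum where MC = AVC, at q = 6, giving min AVC = 88 - 24·6 + 2·6^2 = $16.
Since P = $5 < min AVC = $16, price fails to cover variable cost at any output.
Shutting down limits the loss to fixed cost, $231.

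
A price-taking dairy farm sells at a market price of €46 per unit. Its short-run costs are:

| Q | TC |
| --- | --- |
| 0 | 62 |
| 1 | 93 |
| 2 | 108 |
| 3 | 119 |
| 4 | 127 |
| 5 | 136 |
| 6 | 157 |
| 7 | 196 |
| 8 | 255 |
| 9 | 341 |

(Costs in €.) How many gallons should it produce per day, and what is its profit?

Q = 7; profit = €126

Profit at each row (π = 46Q − TC): Q=0: -62; Q=1: -47; Q=2: -16; Q=3: 19; Q=4: 57; Q=5: 94; Q=6: 119; Q=7: 126; Q=8: 113; Q=9: 73.
Profit is maximized at Q = 7. AVC there is 134/7 = €19.14 ≤ P, so producing beats shutting down (which would give -€62).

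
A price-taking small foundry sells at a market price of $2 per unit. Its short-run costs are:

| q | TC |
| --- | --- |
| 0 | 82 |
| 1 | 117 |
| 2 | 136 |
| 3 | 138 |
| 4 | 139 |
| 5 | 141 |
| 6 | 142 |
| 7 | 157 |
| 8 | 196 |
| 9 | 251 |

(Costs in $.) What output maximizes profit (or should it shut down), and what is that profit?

Profit at each row (π = 2q − TC): q=0: -82; q=1: -115; q=2: -132; q=3: -132; q=4: -131; q=5: -131; q=6: -130; q=7: -143; q=8: -180; q=9: -233.
Profit is highest at q = 0. Equivalently, the lowest AVC in the table is 60/6 ≈ $10 at q = 6, and P = $2 falls below it — price never covers variable cost, so the firm shuts down and loses only its fixed cost.

q = 0 (shut down); profit = -$82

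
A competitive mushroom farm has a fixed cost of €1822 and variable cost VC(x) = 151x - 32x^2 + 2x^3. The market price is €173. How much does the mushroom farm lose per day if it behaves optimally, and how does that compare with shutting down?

Profit = -€370 at x = 11

AVC = 151 - 32x + 2x^2; min AVC = €23 at x = 8. Since P = €173 ≥ min AVC, the firm produces.
MC = 151 - 64x + 6x^2. Setting P = MC and taking the root on the rising branch gives x* = 11.
TR = 173·11 = 1903. TC = 1822 + 451 = 2273. Profit = 1903 − 2273 = -€370.
By producing, the firm covers all variable cost plus €1452 of fixed cost; shutting down would lose the full €1822.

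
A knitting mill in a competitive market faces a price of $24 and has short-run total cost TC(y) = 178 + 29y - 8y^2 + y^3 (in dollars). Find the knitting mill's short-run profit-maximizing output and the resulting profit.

Profit = -$128 at y = 5

AVC = 29 - 8y + y^2 has its minimum $13 at y = 4; price $24 clears that bar, so the firm operates.
With MC = 29 - 16y + 3y^2, P = MC on the upward-sloping part at y* = 5.
TR = 24·5 = 120. TC = 178 + 70 = 248. Profit = 120 − 248 = -$128.
By producing, the firm covers all variable cost plus $50 of fixed cost; shutting down would lose the full $178.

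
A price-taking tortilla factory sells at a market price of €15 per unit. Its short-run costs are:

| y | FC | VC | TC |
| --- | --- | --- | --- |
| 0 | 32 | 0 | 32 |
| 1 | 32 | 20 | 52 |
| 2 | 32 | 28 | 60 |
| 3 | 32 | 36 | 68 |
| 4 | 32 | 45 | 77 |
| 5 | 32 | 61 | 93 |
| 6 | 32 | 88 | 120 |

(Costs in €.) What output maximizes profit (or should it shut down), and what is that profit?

Compute π = P·y − TC at each output: y=0: -32; y=1: -37; y=2: -30; y=3: -23; y=4: -17; y=5: -18; y=6: -30.
Profit is maximized at y = 4. AVC there is 45/4 = €11.25 ≤ P, so producing beats shutting down (which would give -€32).

y = 4; profit = -€17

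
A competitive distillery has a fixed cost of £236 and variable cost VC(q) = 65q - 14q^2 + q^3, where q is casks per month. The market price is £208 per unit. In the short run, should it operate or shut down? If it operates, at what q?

Produce at q = 13

From TC, MC = TC'(q) = 65 - 28q + 3q^2 and AVC = VC/q = 65 - 14q + q^2.
The AVC parabola has its vertex at q = 14/2 = 7, where AVC = 65 - 14·7 + 7^2 = £16.
Since P = £208 ≥ min AVC = £16, price covers variable cost and the firm should produce.
P = MC gives -143 - 28q + 3q^2 = 0, with roots -11/3 and 13. Take the larger (rising MC): q* = 13.
Check: AVC at q = 13 is £52 ≤ P, so revenue covers variable cost.
Profit = P·q − TC = 208·13 − 912 = £1792.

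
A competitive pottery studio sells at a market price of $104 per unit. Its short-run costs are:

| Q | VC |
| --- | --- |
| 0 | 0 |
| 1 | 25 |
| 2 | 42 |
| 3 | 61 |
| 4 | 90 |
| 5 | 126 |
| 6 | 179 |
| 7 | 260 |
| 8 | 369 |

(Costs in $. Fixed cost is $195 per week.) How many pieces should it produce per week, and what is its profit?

Q = 7; profit = $273

Profit at each row (π = 104Q − TC): Q=0: -195; Q=1: -116; Q=2: -29; Q=3: 56; Q=4: 131; Q=5: 199; Q=6: 250; Q=7: 273; Q=8: 268.
Profit is maximized at Q = 7. AVC there is 260/7 = $37.14 ≤ P, so producing beats shutting down (which would give -$195).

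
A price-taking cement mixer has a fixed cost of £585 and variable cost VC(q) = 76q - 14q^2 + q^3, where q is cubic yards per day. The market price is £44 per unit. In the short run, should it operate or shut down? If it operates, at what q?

Produce at q = 8

Variable cost is VC = 76q - 14q^2 + q^3, so AVC = VC/q = 76 - 14q + q^2 and MC = dTC/dq = 76 - 28q + 3q^2.
AVC hits its minimum where MC = AVC, at q = 7, giving min AVC = 76 - 14·7 + 7^2 = £27.
Because £44 ≥ £27, revenue can cover variable cost; the firm operates.
P = MC gives 32 - 28q + 3q^2 = 0, with roots 4/3 and 8. Take the larger (rising MC): q* = 8.
Check: AVC at q = 8 is £28 ≤ P, so revenue covers variable cost.
Profit = P·q − TC = 44·8 − 809 = -£457, a loss, but smaller than the £585 fixed cost the firm would lose by shutting down.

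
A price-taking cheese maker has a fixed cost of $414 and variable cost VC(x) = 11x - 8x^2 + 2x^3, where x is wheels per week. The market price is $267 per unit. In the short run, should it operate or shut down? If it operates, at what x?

Strip out fixed cost: VC = 11x - 8x^2 + 2x^3. Then AVC = 11 - 8x + 2x^2 and MC = 11 - 16x + 6x^2.
AVC hits its minimum where MC = AVC, at x = 2, giving min AVC = 11 - 8·2 + 2·2^2 = $3.
Since P = $267 ≥ min AVC = $3, price covers variable cost and the firm should produce.
P = MC gives -256 - 16x + 6x^2 = 0, with roots -16/3 and 8. Take the larger (rising MC): x* = 8.
Check: AVC at x = 8 is $75 ≤ P, so revenue covers variable cost.
Profit = P·x − TC = 267·8 − 1014 = $1122.

Produce at x = 8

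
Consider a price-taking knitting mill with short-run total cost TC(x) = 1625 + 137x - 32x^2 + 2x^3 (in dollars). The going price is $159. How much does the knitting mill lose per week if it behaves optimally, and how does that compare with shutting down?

Profit = -$173 at x = 11

AVC = 137 - 32x + 2x^2; min AVC = $9 at x = 8. Since P = $159 ≥ min AVC, the firm produces.
With MC = 137 - 64x + 6x^2, P = MC on the upward-sloping part at x* = 11.
TR = 159·11 = 1749. TC = 1625 + 297 = 1922. Profit = 1749 − 1922 = -$173.
By producing, the firm covers all variable cost plus $1452 of fixed cost; shutting down would lose the full $1625.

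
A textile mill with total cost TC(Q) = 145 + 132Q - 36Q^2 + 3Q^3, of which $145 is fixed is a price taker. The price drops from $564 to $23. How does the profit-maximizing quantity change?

MC = 132 - 72Q + 9Q^2; the shutdown threshold is min AVC = $24 (at Q = 6).
With P = $564 above the shutdown price, P = MC gives Q = 12.
At P = $23 < min AVC = $24, price no longer covers variable cost at any output, so the firm shuts down: Q = 0.

Output falls from 12 to 0 (the firm shuts down)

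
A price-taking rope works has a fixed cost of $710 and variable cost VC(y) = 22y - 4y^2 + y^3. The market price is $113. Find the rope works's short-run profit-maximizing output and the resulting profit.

AVC = 22 - 4y + y^2; min AVC = $18 at y = 2. Since P = $113 ≥ min AVC, the firm produces.
MC = 22 - 8y + 3y^2. Setting P = MC and taking the root on the rising branch gives y* = 7.
TR = 113·7 = 791. TC = 710 + 301 = 1011. Profit = 791 − 1011 = -$220.
Shutting down would mean losing the fixed cost of $710, so operating at a loss of $220 is better by $490.

Profit = -$220 at y = 7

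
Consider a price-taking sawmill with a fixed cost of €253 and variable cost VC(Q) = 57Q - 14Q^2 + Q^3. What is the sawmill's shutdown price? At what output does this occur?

The shutdown price is the minimum of AVC. VC = 57Q - 14Q^2 + Q^3, so AVC = 57 - 14Q + Q^2.
dAVC/dQ = -14 + 2Q = 0 gives Q = 7. min AVC = 57 - 14·7 + 7^2 = 8.
The firm shuts down for any P below €8.

€8 per unit, at Q = 7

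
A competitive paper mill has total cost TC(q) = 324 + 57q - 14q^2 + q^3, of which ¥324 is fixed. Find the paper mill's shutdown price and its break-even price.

Shutdown price = min AVC. AVC = 57 - 14q + q^2, with vertex at q = 7 and minimum ¥8.
ATC = 324/q + 57 - 14q + q^2. Setting dATC/dq = −324/q^2 − 14 + 2q = 0 gives q = 9 (since 2·9^3 − 14·9^2 = 324).
min ATC = 324/9 + 57 − 14·9 + 9^2 = ¥48. That is the break-even price.
Between these two prices the firm operates at a loss; above ¥48 it earns a profit.

Shutdown price = ¥8; break-even price = ¥48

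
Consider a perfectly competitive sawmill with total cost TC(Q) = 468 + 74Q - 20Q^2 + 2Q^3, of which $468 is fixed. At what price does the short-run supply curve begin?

Short-run supply begins at min AVC. From VC = 74Q - 20Q^2 + 2Q^3, AVC = 74 - 20Q + 2Q^2.
dAVC/dQ = -20 + 4Q = 0 gives Q = 5. min AVC = 74 - 20·5 + 2·5^2 = 24.
So the shutdown price is $24.

$24 per unit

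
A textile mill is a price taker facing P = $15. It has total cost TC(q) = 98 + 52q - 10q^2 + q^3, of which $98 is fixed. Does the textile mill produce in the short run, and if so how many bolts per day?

Variable cost is VC = 52q - 10q^2 + q^3, so AVC = VC/q = 52 - 10q + q^2 and MC = dTC/dq = 52 - 20q + 3q^2.
AVC is minimized where dAVC/dq = -10 + 2q = 0, at q = 5; min AVC = 52 - 10·5 + 5^2 = $27.
P = $15 lies below min AVC = $27; no output level covers variable cost.
The firm minimizes its loss by shutting down and losing only its fixed cost of $98.

Shut down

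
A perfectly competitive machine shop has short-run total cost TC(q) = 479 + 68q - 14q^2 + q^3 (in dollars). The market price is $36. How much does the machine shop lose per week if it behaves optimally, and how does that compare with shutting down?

AVC = 68 - 14q + q^2 has its minimum $19 at q = 7; price $36 clears that bar, so the firm operates.
With MC = 68 - 28q + 3q^2, P = MC on the upward-sloping part at q* = 8.
TR = 36·8 = 288. TC = 479 + 160 = 639. Profit = 288 − 639 = -$351.
Shutting down would mean losing the fixed cost of $479, so operating at a loss of $351 is better by $128.

Profit = -$351 at q = 8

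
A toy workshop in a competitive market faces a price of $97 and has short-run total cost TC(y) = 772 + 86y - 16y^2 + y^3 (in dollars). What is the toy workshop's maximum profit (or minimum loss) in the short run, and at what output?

AVC = 86 - 16y + y^2; min AVC = $22 at y = 8. Since P = $97 ≥ min AVC, the firm produces.
With MC = 86 - 32y + 3y^2, P = MC on the upward-sloping part at y* = 11.
TR = 97·11 = 1067. TC = 772 + 341 = 1113. Profit = 1067 − 1113 = -$46.
Shutting down would mean losing the fixed cost of $772, so operating at a loss of $46 is better by $726.

Profit = -$46 at y = 11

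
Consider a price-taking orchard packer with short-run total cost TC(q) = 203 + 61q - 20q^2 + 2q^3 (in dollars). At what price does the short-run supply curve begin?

The firm shuts down when price falls below the minimum of average variable cost. AVC = VC/q = 61 - 20q + 2q^2.
At the minimum of AVC, MC = AVC. MC = 61 - 40q + 6q^2; setting MC = AVC gives 4q^2 - 20q = 0, so q = 5. min AVC = 11.
The firm shuts down for any P below $11.

$11 per unit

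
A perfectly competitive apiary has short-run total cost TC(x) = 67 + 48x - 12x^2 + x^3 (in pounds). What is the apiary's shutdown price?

The shutdown price is the minimum of AVC. VC = 48x - 12x^2 + x^3, so AVC = 48 - 12x + x^2.
dAVC/dx = -12 + 2x = 0 gives x = 6. min AVC = 48 - 12·6 + 6^2 = 12.
So the shutdown price is £12.

£12 per unit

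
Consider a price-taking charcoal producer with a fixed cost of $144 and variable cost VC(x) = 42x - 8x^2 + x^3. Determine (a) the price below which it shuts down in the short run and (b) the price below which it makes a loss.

Shutdown price = $26; break-even price = $54

Shutdown price = min AVC. AVC = 42 - 8x + x^2, with vertex at x = 4 and minimum $26.
ATC = 144/x + 42 - 8x + x^2. Setting dATC/dx = −144/x^2 − 8 + 2x = 0 gives x = 6 (since 2·6^3 − 8·6^2 = 144).
min ATC = 144/6 + 42 − 8·6 + 6^2 = $54. That is the break-even price.
For $26 ≤ P < $54 the firm produces at a loss; below $26 it shuts down.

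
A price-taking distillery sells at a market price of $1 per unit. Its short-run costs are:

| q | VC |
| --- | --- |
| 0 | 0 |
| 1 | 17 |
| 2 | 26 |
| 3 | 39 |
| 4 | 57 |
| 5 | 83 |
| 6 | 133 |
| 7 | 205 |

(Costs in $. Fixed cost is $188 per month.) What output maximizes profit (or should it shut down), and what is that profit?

Compute π = P·q − TC at each output: q=0: -188; q=1: -204; q=2: -212; q=3: -224; q=4: -241; q=5: -266; q=6: -315; q=7: -386.
Profit is highest at q = 0. Equivalently, the lowest AVC in the table is 26/2 ≈ $13 at q = 2, and P = $1 falls below it — price never covers variable cost, so the firm shuts down and loses only its fixed cost.

q = 0 (shut down); profit = -$188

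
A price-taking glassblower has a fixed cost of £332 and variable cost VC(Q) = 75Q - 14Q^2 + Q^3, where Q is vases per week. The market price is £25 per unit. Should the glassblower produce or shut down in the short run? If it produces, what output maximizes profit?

From TC, MC = TC'(Q) = 75 - 28Q + 3Q^2 and AVC = VC/Q = 75 - 14Q + Q^2.
AVC is minimized where dAVC/dQ = -14 + 2Q = 0, at Q = 7; min AVC = 75 - 14·7 + 7^2 = £26.
With P < min AVC (£25 < £26), every unit sold adds to the loss.
Best response: produce nothing and absorb the £332 fixed cost.

Shut down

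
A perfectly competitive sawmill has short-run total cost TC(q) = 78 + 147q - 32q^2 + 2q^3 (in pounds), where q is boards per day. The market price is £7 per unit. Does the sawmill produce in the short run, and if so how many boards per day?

From TC, MC = TC'(q) = 147 - 64q + 6q^2 and AVC = VC/q = 147 - 32q + 2q^2.
AVC hits its minimum where MC = AVC, at q = 8, giving min AVC = 147 - 32·8 + 2·8^2 = £19.
P = £7 lies below min AVC = £19; no output level covers variable cost.
The firm minimizes its loss by shutting down and losing only its fixed cost of £78.

Shut down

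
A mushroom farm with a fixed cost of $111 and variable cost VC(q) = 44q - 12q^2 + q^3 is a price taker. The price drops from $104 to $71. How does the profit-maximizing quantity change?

MC = 44 - 24q + 3q^2; the shutdown threshold is min AVC = $8 (at q = 6).
At P = $104 ≥ min AVC, set P = MC on the rising branch: q = 10.
At P = $71 ≥ min AVC, set P = MC: q = 9. The firm stays open but cuts output.

Output falls from 10 to 9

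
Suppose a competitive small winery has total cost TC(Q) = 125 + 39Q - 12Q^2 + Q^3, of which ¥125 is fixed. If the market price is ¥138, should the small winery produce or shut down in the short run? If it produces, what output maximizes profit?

Strip out fixed cost: VC = 39Q - 12Q^2 + Q^3. Then AVC = 39 - 12Q + Q^2 and MC = 39 - 24Q + 3Q^2.
AVC hits its minimum where MC = AVC, at Q = 6, giving min AVC = 39 - 12·6 + 6^2 = ¥3.
Because ¥138 ≥ ¥3, revenue can cover variable cost; the firm operates.
Solving P = MC: -99 - 24Q + 3Q^2 = 0 ⇒ Q = -3 or 11. On the upward-sloping branch, Q* = 11.
Check: AVC at Q = 11 is ¥28 ≤ P, so revenue covers variable cost.
Profit = P·Q − TC = 138·11 − 433 = ¥1085.

Produce at Q = 11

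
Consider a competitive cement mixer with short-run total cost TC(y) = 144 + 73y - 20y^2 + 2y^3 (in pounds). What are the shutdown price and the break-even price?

Shutdown price = min AVC. AVC = 73 - 20y + 2y^2, with vertex at y = 5 and minimum £23.
ATC = 144/y + 73 - 20y + 2y^2. Setting dATC/dy = −144/y^2 − 20 + 4y = 0 gives y = 6 (since 4·6^3 − 20·6^2 = 144).
min ATC = 144/6 + 73 − 20·6 + 2·6^2 = £49. That is the break-even price.
For £23 ≤ P < £49 the firm produces at a loss; below £23 it shuts down.

Shutdown price = £23; break-even price = £49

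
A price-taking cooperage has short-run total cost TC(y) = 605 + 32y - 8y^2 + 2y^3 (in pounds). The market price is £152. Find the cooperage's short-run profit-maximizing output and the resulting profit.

AVC = 32 - 8y + 2y^2; min AVC = £24 at y = 2. Since P = £152 ≥ min AVC, the firm produces.
With MC = 32 - 16y + 6y^2, P = MC on the upward-sloping part at y* = 6.
TR = 152·6 = 912. TC = 605 + 336 = 941. Profit = 912 − 941 = -£29.
That loss of £29 beats the £605 the firm would lose by shutting down; producing recovers £576 of fixed cost.

Profit = -£29 at y = 6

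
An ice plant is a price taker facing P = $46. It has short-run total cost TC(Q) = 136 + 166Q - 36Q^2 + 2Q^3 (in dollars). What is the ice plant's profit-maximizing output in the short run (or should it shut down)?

Variable cost is VC = 166Q - 36Q^2 + 2Q^3, so AVC = VC/Q = 166 - 36Q + 2Q^2 and MC = dTC/dQ = 166 - 72Q + 6Q^2.
AVC is minimized where dAVC/dQ = -36 + 4Q = 0, at Q = 9; min AVC = 166 - 36·9 + 2·9^2 = $4.
Since P = $46 ≥ min AVC = $4, price covers variable cost and the firm should produce.
Set P = MC: 46 = 166 - 72Q + 6Q^2 → 120 - 72Q + 6Q^2 = 0. The roots are Q = 2 and Q = 10; the profit-maximizing output is on the rising part of MC, so Q* = 10.
Check: AVC at Q = 10 is $6 ≤ P, so revenue covers variable cost.
Profit = P·Q − TC = 46·10 − 196 = $264.

Produce at Q = 10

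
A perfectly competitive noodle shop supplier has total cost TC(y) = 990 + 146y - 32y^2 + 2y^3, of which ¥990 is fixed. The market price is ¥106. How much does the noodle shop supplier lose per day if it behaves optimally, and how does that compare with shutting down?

Profit = -¥190 at y = 10

AVC = 146 - 32y + 2y^2 has its minimum ¥18 at y = 8; price ¥106 clears that bar, so the firm operates.
With MC = 146 - 64y + 6y^2, P = MC on the upward-sloping part at y* = 10.
TR = 106·10 = 1060. TC = 990 + 260 = 1250. Profit = 1060 − 1250 = -¥190.
That loss of ¥190 beats the ¥990 the firm would lose by shutting down; producing recovers ¥800 of fixed cost.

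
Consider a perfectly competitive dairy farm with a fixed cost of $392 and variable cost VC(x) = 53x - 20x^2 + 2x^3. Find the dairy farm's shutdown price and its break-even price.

Shutdown price = $3; break-even price = $67

Shutdown price = min AVC. AVC = 53 - 20x + 2x^2, with vertex at x = 5 and minimum $3.
ATC = 392/x + 53 - 20x + 2x^2. Setting dATC/dx = −392/x^2 − 20 + 4x = 0 gives x = 7 (since 4·7^3 − 20·7^2 = 392).
min ATC = 392/7 + 53 − 20·7 + 2·7^2 = $67. That is the break-even price.
Between these two prices the firm operates at a loss; above $67 it earns a profit.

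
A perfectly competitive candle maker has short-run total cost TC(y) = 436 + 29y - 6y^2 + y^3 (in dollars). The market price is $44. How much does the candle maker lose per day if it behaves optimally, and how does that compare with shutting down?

Profit = -$336 at y = 5

AVC = 29 - 6y + y^2; min AVC = $20 at y = 3. Since P = $44 ≥ min AVC, the firm produces.
With MC = 29 - 12y + 3y^2, P = MC on the upward-sloping part at y* = 5.
TR = 44·5 = 220. TC = 436 + 120 = 556. Profit = 220 − 556 = -$336.
By producing, the firm covers all variable cost plus $100 of fixed cost; shutting down would lose the full $436.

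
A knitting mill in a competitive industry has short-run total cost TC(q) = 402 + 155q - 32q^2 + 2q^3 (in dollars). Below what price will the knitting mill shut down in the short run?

$27 per unit

Short-run supply begins at min AVC. From VC = 155q - 32q^2 + 2q^3, AVC = 155 - 32q + 2q^2.
dAVC/dq = -32 + 4q = 0 gives q = 8. min AVC = 155 - 32·8 + 2·8^2 = 27.
So the shutdown price is $27.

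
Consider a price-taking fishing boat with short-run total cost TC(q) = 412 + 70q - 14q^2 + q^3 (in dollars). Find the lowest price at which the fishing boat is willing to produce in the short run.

The firm shuts down when price falls below the minimum of average variable cost. AVC = VC/q = 70 - 14q + q^2.
At the minimum of AVC, MC = AVC. MC = 70 - 28q + 3q^2; setting MC = AVC gives 2q^2 - 14q = 0, so q = 7. min AVC = 21.
So the shutdown price is $21.

$21 per unit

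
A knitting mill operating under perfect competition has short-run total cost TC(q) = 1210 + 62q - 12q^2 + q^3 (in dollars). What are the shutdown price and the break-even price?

Shutdown price = $26; break-even price = $161

Shutdown price = min AVC. AVC = 62 - 12q + q^2, with vertex at q = 6 and minimum $26.
ATC = 1210/q + 62 - 12q + q^2. Setting dATC/dq = −1210/q^2 − 12 + 2q = 0 gives q = 11 (since 2·11^3 − 12·11^2 = 1210).
min ATC = 1210/11 + 62 − 12·11 + 11^2 = $161. That is the break-even price.
Between these two prices the firm operates at a loss; above $161 it earns a profit.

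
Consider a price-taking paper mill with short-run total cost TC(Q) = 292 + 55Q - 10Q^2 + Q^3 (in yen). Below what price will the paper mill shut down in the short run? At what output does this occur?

The shutdown price is the minimum of AVC. VC = 55Q - 10Q^2 + Q^3, so AVC = 55 - 10Q + Q^2.
At the minimum of AVC, MC = AVC. MC = 55 - 20Q + 3Q^2; setting MC = AVC gives 2Q^2 - 10Q = 0, so Q = 5. min AVC = 30.
For P < ¥30 the firm produces nothing.

¥30 per unit, at Q = 5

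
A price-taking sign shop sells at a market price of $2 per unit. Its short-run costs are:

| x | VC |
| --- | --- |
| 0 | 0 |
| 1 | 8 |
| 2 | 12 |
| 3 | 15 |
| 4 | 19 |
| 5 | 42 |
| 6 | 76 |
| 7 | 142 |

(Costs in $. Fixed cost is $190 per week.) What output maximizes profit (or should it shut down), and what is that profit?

Tabulate TR − TC: x=0: -190; x=1: -196; x=2: -198; x=3: -199; x=4: -201; x=5: -222; x=6: -254; x=7: -318.
Profit is highest at x = 0. Equivalently, the lowest AVC in the table is 19/4 ≈ $4.75 at x = 4, and P = $2 falls below it — price never covers variable cost, so the firm shuts down and loses only its fixed cost.

x = 0 (shut down); profit = -$190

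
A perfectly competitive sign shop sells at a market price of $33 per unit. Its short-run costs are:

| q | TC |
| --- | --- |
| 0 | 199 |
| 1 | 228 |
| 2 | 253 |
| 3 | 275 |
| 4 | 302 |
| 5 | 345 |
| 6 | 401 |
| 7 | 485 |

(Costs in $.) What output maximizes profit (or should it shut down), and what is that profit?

q = 4; profit = -$170

Compute π = P·q − TC at each output: q=0: -199; q=1: -195; q=2: -187; q=3: -176; q=4: -170; q=5: -180; q=6: -203; q=7: -254.
Profit is maximized at q = 4. AVC there is 103/4 = $25.75 ≤ P, so producing beats shutting down (which would give -$199).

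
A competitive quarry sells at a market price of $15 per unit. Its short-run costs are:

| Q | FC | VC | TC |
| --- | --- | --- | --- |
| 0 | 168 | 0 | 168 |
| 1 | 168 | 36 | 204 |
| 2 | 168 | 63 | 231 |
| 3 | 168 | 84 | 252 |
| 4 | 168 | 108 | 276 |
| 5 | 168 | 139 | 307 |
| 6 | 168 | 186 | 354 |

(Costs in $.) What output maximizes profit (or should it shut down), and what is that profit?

Q = 0 (shut down); profit = -$168

Tabulate TR − TC: Q=0: -168; Q=1: -189; Q=2: -201; Q=3: -207; Q=4: -216; Q=5: -232; Q=6: -264.
Profit is highest at Q = 0. Equivalently, the lowest AVC in the table is 108/4 ≈ $27 at Q = 4, and P = $15 falls below it — price never covers variable cost, so the firm shuts down and loses only its fixed cost.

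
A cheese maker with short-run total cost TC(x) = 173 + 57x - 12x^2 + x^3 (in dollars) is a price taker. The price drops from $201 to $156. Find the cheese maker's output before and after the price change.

MC = 57 - 24x + 3x^2; the shutdown threshold is min AVC = $21 (at x = 6).
With P = $201 above the shutdown price, P = MC gives x = 12.
At P = $156 ≥ min AVC, set P = MC: x = 11. The firm stays open but cuts output.

Output falls from 12 to 11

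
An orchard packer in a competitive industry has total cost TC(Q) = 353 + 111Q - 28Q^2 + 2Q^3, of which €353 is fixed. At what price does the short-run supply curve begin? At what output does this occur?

€13 per unit, at Q = 7

The firm shuts down when price falls below the minimum of average variable cost. AVC = VC/Q = 111 - 28Q + 2Q^2.
At the minimum of AVC, MC = AVC. MC = 111 - 56Q + 6Q^2; setting MC = AVC gives 4Q^2 - 28Q = 0, so Q = 7. min AVC = 13.
The firm shuts down for any P below €13.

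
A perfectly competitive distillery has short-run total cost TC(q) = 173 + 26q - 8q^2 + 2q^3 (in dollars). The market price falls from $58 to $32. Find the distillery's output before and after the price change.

Output falls from 4 to 3

MC = 26 - 16q + 6q^2; the shutdown threshold is min AVC = $18 (at q = 2).
With P = $58 above the shutdown price, P = MC gives q = 4.
At P = $32 ≥ min AVC, set P = MC: q = 3. The firm stays open but cuts output.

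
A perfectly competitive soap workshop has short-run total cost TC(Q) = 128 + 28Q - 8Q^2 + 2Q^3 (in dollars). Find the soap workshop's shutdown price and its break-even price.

Shutdown price = min AVC. AVC = 28 - 8Q + 2Q^2, with vertex at Q = 2 and minimum $20.
ATC = 128/Q + 28 - 8Q + 2Q^2. Setting dATC/dQ = −128/Q^2 − 8 + 4Q = 0 gives Q = 4 (since 4·4^3 − 8·4^2 = 128).
min ATC = 128/4 + 28 − 8·4 + 2·4^2 = $60. That is the break-even price.
For $20 ≤ P < $60 the firm produces at a loss; below $20 it shuts down.

Shutdown price = $20; break-even price = $60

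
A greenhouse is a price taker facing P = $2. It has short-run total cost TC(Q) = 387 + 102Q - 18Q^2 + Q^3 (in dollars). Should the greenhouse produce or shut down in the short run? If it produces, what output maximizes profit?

Shut down

Variable cost is VC = 102Q - 18Q^2 + Q^3, so AVC = VC/Q = 102 - 18Q + Q^2 and MC = dTC/dQ = 102 - 36Q + 3Q^2.
The AVC parabola has its vertex at Q = 18/2 = 9, where AVC = 102 - 18·9 + 9^2 = $21.
P = $2 lies below min AVC = $21; no output level covers variable cost.
Shutting down limits the loss to fixed cost, $387.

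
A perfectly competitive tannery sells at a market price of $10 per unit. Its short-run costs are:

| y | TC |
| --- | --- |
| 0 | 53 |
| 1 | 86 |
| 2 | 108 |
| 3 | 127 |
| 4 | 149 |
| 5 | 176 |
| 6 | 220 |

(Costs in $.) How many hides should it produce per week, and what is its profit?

y = 0 (shut down); profit = -$53

Profit at each row (π = 10y − TC): y=0: -53; y=1: -76; y=2: -88; y=3: -97; y=4: -109; y=5: -126; y=6: -160.
Profit is highest at y = 0. Equivalently, the lowest AVC in the table is 96/4 ≈ $24 at y = 4, and P = $10 falls below it — price never covers variable cost, so the firm shuts down and loses only its fixed cost.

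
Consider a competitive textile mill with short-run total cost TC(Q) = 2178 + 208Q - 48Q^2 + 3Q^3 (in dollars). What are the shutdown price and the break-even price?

AVC = 208 - 48Q + 3Q^2; minimized at Q = 8, giving min AVC = $16. That is the shutdown price.
ATC = 2178/Q + 208 - 48Q + 3Q^2. Setting dATC/dQ = −2178/Q^2 − 48 + 6Q = 0 gives Q = 11 (since 6·11^3 − 48·11^2 = 2178).
min ATC = 2178/11 + 208 − 48·11 + 3·11^2 = $241. That is the break-even price.
Between these two prices the firm operates at a loss; above $241 it earns a profit.

Shutdown price = $16; break-even price = $241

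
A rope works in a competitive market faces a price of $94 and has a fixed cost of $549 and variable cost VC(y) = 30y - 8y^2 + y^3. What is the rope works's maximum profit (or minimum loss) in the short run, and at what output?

Profit = -$37 at y = 8

AVC = 30 - 8y + y^2 has its minimum $14 at y = 4; price $94 clears that bar, so the firm operates.
With MC = 30 - 16y + 3y^2, P = MC on the upward-sloping part at y* = 8.
TR = 94·8 = 752. TC = 549 + 240 = 789. Profit = 752 − 789 = -$37.
That loss of $37 beats the $549 the firm would lose by shutting down; producing recovers $512 of fixed cost.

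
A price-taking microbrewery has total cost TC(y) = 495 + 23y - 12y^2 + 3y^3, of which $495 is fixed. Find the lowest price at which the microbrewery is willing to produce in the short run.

$11 per unit

The firm shuts down when price falls below the minimum of average variable cost. AVC = VC/y = 23 - 12y + 3y^2.
At the minimum of AVC, MC = AVC. MC = 23 - 24y + 9y^2; setting MC = AVC gives 6y^2 - 12y = 0, so y = 2. min AVC = 11.
So the shutdown price is $11.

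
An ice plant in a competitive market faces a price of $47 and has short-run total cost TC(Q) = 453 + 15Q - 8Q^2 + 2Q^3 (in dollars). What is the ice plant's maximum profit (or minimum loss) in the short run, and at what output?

AVC = 15 - 8Q + 2Q^2 has its minimum $7 at Q = 2; price $47 clears that bar, so the firm operates.
MC = 15 - 16Q + 6Q^2. Setting P = MC and taking the root on the rising branch gives Q* = 4.
TR = 47·4 = 188. TC = 453 + 60 = 513. Profit = 188 − 513 = -$325.
Shutting down would mean losing the fixed cost of $453, so operating at a loss of $325 is better by $128.

Profit = -$325 at Q = 4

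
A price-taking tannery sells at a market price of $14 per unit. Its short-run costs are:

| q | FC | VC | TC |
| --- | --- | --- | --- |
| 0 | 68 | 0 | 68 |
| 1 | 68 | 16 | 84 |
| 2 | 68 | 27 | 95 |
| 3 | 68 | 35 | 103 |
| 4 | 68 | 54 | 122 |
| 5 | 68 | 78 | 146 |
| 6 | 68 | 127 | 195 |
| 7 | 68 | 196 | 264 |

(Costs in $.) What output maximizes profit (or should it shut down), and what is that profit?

Tabulate TR − TC: q=0: -68; q=1: -70; q=2: -67; q=3: -61; q=4: -66; q=5: -76; q=6: -111; q=7: -166.
Profit is maximized at q = 3. AVC there is 35/3 = $11.67 ≤ P, so producing beats shutting down (which would give -$68).

q = 3; profit = -$61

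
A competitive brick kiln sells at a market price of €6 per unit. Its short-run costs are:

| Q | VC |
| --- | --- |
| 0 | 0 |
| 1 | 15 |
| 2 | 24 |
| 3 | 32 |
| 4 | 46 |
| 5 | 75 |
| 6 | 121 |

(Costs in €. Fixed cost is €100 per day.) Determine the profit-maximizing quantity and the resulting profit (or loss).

Q = 0 (shut down); profit = -€100

Tabulate TR − TC: Q=0: -100; Q=1: -109; Q=2: -112; Q=3: -114; Q=4: -122; Q=5: -145; Q=6: -185.
Profit is highest at Q = 0. Equivalently, the lowest AVC in the table is 32/3 ≈ €10.67 at Q = 3, and P = €6 falls below it — price never covers variable cost, so the firm shuts down and loses only its fixed cost.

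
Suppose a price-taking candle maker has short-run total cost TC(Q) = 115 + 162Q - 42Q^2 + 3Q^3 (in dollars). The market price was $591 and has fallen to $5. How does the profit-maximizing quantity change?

Output falls from 13 to 0 (the firm shuts down)

MC = 162 - 84Q + 9Q^2; the shutdown threshold is min AVC = $15 (at Q = 7).
At P = $591 ≥ min AVC, set P = MC on the rising branch: Q = 13.
At P = $5 < min AVC = $15, price no longer covers variable cost at any output, so the firm shuts down: Q = 0.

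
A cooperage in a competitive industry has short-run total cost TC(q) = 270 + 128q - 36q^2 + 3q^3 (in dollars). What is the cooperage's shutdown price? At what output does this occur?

$20 per unit, at q = 6

Short-run supply begins at min AVC. From VC = 128q - 36q^2 + 3q^3, AVC = 128 - 36q + 3q^2.
dAVC/dq = -36 + 6q = 0 gives q = 6. min AVC = 128 - 36·6 + 3·6^2 = 20.
For P < $20 the firm produces nothing.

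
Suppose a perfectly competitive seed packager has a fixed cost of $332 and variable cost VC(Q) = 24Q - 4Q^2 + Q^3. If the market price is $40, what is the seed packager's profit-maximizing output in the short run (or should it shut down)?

From TC, MC = TC'(Q) = 24 - 8Q + 3Q^2 and AVC = VC/Q = 24 - 4Q + Q^2.
AVC hits its minimum where MC = AVC, at Q = 2, giving min AVC = 24 - 4·2 + 2^2 = $20.
Since P = $40 ≥ min AVC = $20, price covers variable cost and the firm should produce.
Set P = MC: 40 = 24 - 8Q + 3Q^2 → -16 - 8Q + 3Q^2 = 0. The roots are Q = -4/3 and Q = 4; the profit-maximizing output is on the rising part of MC, so Q* = 4.
Check: AVC at Q = 4 is $24 ≤ P, so revenue covers variable cost.
Profit = P·Q − TC = 40·4 − 428 = -$268, a loss, but smaller than the $332 fixed cost the firm would lose by shutting down.

Produce at Q = 4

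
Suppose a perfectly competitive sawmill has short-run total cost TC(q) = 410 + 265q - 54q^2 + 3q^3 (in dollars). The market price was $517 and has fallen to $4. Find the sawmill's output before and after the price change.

MC = 265 - 108q + 9q^2; the shutdown threshold is min AVC = $22 (at q = 9).
At P = $517 ≥ min AVC, set P = MC on the rising branch: q = 14.
At P = $4 < min AVC = $22, price no longer covers variable cost at any output, so the firm shuts down: q = 0.

Output falls from 14 to 0 (the firm shuts down)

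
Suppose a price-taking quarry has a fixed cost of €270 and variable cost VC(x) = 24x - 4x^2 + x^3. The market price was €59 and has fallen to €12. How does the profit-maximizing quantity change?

MC = 24 - 8x + 3x^2; the shutdown threshold is min AVC = €20 (at x = 2).
At P = €59 ≥ min AVC, set P = MC on the rising branch: x = 5.
At P = €12 < min AVC = €20, price no longer covers variable cost at any output, so the firm shuts down: x = 0.

Output falls from 5 to 0 (the firm shuts down)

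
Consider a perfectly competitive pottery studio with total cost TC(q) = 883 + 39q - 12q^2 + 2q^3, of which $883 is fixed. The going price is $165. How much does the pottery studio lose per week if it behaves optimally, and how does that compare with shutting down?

AVC = 39 - 12q + 2q^2 has its minimum $21 at q = 3; price $165 clears that bar, so the firm operates.
MC = 39 - 24q + 6q^2. Setting P = MC and taking the root on the rising branch gives q* = 7.
TR = 165·7 = 1155. TC = 883 + 371 = 1254. Profit = 1155 − 1254 = -$99.
That loss of $99 beats the $883 the firm would lose by shutting down; producing recovers $784 of fixed cost.

Profit = -$99 at q = 7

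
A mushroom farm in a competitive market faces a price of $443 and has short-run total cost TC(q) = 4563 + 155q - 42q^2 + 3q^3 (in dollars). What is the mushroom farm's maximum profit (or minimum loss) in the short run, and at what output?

Profit = -$243 at q = 12

AVC = 155 - 42q + 3q^2; min AVC = $8 at q = 7. Since P = $443 ≥ min AVC, the firm produces.
With MC = 155 - 84q + 9q^2, P = MC on the upward-sloping part at q* = 12.
TR = 443·12 = 5316. TC = 4563 + 996 = 5559. Profit = 5316 − 5559 = -$243.
Shutting down would mean losing the fixed cost of $4563, so operating at a loss of $243 is better by $4320.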